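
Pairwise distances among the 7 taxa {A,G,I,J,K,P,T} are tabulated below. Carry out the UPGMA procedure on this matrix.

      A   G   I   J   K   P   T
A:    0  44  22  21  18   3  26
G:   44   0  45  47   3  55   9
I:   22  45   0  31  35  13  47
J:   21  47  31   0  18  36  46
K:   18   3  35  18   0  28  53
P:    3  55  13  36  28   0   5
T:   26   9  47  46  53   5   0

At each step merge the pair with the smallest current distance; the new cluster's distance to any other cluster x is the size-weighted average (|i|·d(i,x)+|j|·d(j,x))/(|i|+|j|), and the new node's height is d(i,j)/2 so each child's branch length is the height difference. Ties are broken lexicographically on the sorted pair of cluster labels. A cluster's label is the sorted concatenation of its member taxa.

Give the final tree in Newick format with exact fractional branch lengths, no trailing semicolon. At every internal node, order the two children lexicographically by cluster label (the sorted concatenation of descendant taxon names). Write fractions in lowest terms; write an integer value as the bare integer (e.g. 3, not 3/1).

((((A:3/2,P:3/2):25/4,T:31/4):71/12,I:41/3):31/8,((G:3/2,K:3/2):59/4,J:65/4):31/24)

1. join A+P (d=3) ⇒ AP; edges |A|=3/2, |P|=3/2
  updated: d(AP,G)=99/2, d(AP,I)=35/2, d(AP,J)=57/2, d(AP,K)=23, d(AP,T)=31/2
2. join G+K (d=3) ⇒ GK; edges |G|=3/2, |K|=3/2
  updated: d(AP,GK)=145/4, d(GK,I)=40, d(GK,J)=65/2, d(GK,T)=31
3. join AP+T (d=31/2) ⇒ APT; edges |AP|=25/4, |T|=31/4
  updated: d(APT,GK)=69/2, d(APT,I)=82/3, d(APT,J)=103/3
4. join APT+I (d=82/3) ⇒ AIPT; edges |APT|=71/12, |I|=41/3
  updated: d(AIPT,GK)=287/8, d(AIPT,J)=67/2
5. join GK+J (d=65/2) ⇒ GJK; edges |GK|=59/4, |J|=65/4
  updated: d(AIPT,GJK)=421/12
6. join AIPT+GJK (d=421/12) ⇒ AGIJKPT; edges |AIPT|=31/8, |GJK|=31/24
final tree: ((((A:3/2,P:3/2):25/4,T:31/4):71/12,I:41/3):31/8,((G:3/2,K:3/2):59/4,J:65/4):31/24)
total length: 303/4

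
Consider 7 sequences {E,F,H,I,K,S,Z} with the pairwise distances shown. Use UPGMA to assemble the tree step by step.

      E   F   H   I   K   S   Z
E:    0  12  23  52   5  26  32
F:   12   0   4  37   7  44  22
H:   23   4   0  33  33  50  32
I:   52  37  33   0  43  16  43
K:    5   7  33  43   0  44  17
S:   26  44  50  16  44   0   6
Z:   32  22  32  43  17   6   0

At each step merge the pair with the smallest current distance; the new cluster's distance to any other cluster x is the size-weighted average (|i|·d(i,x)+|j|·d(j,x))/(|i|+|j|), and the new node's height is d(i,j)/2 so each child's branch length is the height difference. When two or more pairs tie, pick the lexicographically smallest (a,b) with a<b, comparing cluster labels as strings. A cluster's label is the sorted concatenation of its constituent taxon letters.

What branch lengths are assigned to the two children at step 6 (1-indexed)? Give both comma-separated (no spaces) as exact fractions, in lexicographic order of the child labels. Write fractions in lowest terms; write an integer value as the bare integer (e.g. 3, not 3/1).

step 1: merge (F,H) at d=4; branch lengths F→2, H→2; new cluster FH
  updated: d(E,FH)=35/2, d(FH,I)=35, d(FH,K)=20, d(FH,S)=47, d(FH,Z)=27
step 2: merge (E,K) at d=5; branch lengths E→5/2, K→5/2; new cluster EK
  updated: d(EK,FH)=75/4, d(EK,I)=95/2, d(EK,S)=35, d(EK,Z)=49/2
step 3: merge (S,Z) at d=6; branch lengths S→3, Z→3; new cluster SZ
  updated: d(EK,SZ)=119/4, d(FH,SZ)=37, d(I,SZ)=59/2
step 4: merge (EK,FH) at d=75/4; branch lengths EK→55/8, FH→59/8; new cluster EFHK
  updated: d(EFHK,I)=165/4, d(EFHK,SZ)=267/8
step 5: merge (I,SZ) at d=59/2; branch lengths I→59/4, SZ→47/4; new cluster ISZ
  updated: d(EFHK,ISZ)=36
step 6: merge (EFHK,ISZ) at d=36; branch lengths EFHK→69/8, ISZ→13/4; new cluster EFHIKSZ
final tree: (((E:5/2,K:5/2):55/8,(F:2,H:2):59/8):69/8,(I:59/4,(S:3,Z:3):47/4):13/4)
total length: 541/8

69/8,13/4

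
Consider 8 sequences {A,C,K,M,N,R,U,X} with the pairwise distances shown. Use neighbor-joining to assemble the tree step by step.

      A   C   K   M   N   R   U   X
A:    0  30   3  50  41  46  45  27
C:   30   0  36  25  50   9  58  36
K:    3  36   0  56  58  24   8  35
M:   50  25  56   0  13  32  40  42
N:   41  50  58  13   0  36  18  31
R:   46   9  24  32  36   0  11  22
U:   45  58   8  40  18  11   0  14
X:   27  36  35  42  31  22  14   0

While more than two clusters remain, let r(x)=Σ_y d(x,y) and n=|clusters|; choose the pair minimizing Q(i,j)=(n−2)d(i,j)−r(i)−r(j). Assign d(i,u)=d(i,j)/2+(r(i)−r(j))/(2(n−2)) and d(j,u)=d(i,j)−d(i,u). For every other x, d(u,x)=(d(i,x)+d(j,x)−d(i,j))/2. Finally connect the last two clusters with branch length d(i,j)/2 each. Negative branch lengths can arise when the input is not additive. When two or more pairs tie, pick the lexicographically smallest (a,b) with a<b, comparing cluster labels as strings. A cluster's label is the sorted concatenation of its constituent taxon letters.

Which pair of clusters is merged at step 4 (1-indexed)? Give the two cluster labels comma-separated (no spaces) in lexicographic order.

step 1: merge (A,K) at d=3, Q=-444; branch lengths A→10/3, K→-1/3; new cluster AK
  updated: d(AK,C)=63/2, d(AK,M)=103/2, d(AK,N)=48, d(AK,R)=67/2, d(AK,U)=25, d(AK,X)=59/2
step 2: merge (M,N) at d=13, Q=-669/2; branch lengths M→29/4, N→23/4; new cluster MN
  updated: d(AK,MN)=173/4, d(C,MN)=31, d(MN,R)=55/2, d(MN,U)=45/2, d(MN,X)=30
step 3: merge (C,R) at d=9, Q=-465/2; branch lengths C→197/16, R→-53/16; new cluster CR
  updated: d(AK,CR)=28, d(CR,MN)=99/4, d(CR,U)=30, d(CR,X)=49/2
step 4: merge (CR,MN) at d=99/4, Q=-307/2; branch lengths CR→61/6, MN→175/12; new cluster CMNR
  updated: d(AK,CMNR)=93/4, d(CMNR,U)=111/8, d(CMNR,X)=119/8
step 5: merge (AK,CMNR) at d=93/4, Q=-333/4; branch lengths AK→289/16, CMNR→83/16; new cluster ACKMNR
  updated: d(ACKMNR,U)=125/16, d(ACKMNR,X)=169/16
step 6: merge (ACKMNR,U) at d=125/16, Q=-259/8; branch lengths ACKMNR→35/16, U→45/8; new cluster ACKMNRU
  updated: d(ACKMNRU,X)=67/8
step 7: merge (ACKMNRU,X) at d=67/8; branch lengths ACKMNRU→67/16, X→67/16; new cluster ACKMNRUX
final tree: ((((A:10/3,K:-1/3):289/16,((C:197/16,R:-53/16):61/6,(M:29/4,N:23/4):175/12):83/16):35/16,U:45/8):67/16,X:67/16)
total length: 1427/16

CR,MN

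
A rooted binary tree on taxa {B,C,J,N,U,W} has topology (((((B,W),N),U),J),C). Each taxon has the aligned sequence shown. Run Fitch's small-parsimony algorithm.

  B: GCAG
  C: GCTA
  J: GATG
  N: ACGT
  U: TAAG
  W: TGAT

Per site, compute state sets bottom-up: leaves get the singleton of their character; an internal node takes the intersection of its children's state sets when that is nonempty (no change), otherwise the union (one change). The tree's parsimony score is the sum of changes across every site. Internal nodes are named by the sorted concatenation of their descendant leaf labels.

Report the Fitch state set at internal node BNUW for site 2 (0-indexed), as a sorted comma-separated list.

site 0, node BW: B={G} ∪ W={T} → {G,T} (+1)
site 0, node BNW: BW={G,T} ∪ N={A} → {A,G,T} (+1)
site 0, node BNUW: BNW={A,G,T} ∩ U={T} → {T} (+0)
site 0, node BJNUW: BNUW={T} ∪ J={G} → {G,T} (+1)
site 0, node BCJNUW: BJNUW={G,T} ∩ C={G} → {G} (+0)
site 1, node BW: B={C} ∪ W={G} → {C,G} (+1)
site 1, node BNW: BW={C,G} ∩ N={C} → {C} (+0)
site 1, node BNUW: BNW={C} ∪ U={A} → {A,C} (+1)
site 1, node BJNUW: BNUW={A,C} ∩ J={A} → {A} (+0)
site 1, node BCJNUW: BJNUW={A} ∪ C={C} → {A,C} (+1)
site 2, node BW: B={A} ∩ W={A} → {A} (+0)
site 2, node BNW: BW={A} ∪ N={G} → {A,G} (+1)
site 2, node BNUW: BNW={A,G} ∩ U={A} → {A} (+0)
site 2, node BJNUW: BNUW={A} ∪ J={T} → {A,T} (+1)
site 2, node BCJNUW: BJNUW={A,T} ∩ C={T} → {T} (+0)
site 3, node BW: B={G} ∪ W={T} → {G,T} (+1)
site 3, node BNW: BW={G,T} ∩ N={T} → {T} (+0)
site 3, node BNUW: BNW={T} ∪ U={G} → {G,T} (+1)
site 3, node BJNUW: BNUW={G,T} ∩ J={G} → {G} (+0)
site 3, node BCJNUW: BJNUW={G} ∪ C={A} → {A,G} (+1)
per-site changes: [3, 3, 2, 3]; total = 11

A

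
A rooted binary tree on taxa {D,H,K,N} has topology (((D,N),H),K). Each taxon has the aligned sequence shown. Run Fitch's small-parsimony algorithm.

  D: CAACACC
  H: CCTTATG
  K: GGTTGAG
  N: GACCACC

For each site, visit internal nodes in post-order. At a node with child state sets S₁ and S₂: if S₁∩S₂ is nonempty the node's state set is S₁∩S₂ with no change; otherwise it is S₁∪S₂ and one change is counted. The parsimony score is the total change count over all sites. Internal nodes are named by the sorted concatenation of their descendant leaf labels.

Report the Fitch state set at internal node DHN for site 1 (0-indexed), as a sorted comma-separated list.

A,C

[col 0] DN: children D:{C}, N:{G} ∪→ {C,G}; cost 1
[col 0] DHN: children DN:{C,G}, H:{C} ∩→ {C}; cost 0
[col 0] DHKN: children DHN:{C}, K:{G} ∪→ {C,G}; cost 1
[col 1] DN: children D:{A}, N:{A} ∩→ {A}; cost 0
[col 1] DHN: children DN:{A}, H:{C} ∪→ {A,C}; cost 1
[col 1] DHKN: children DHN:{A,C}, K:{G} ∪→ {A,C,G}; cost 1
[col 2] DN: children D:{A}, N:{C} ∪→ {A,C}; cost 1
[col 2] DHN: children DN:{A,C}, H:{T} ∪→ {A,C,T}; cost 1
[col 2] DHKN: children DHN:{A,C,T}, K:{T} ∩→ {T}; cost 0
[col 3] DN: children D:{C}, N:{C} ∩→ {C}; cost 0
[col 3] DHN: children DN:{C}, H:{T} ∪→ {C,T}; cost 1
[col 3] DHKN: children DHN:{C,T}, K:{T} ∩→ {T}; cost 0
[col 4] DN: children D:{A}, N:{A} ∩→ {A}; cost 0
[col 4] DHN: children DN:{A}, H:{A} ∩→ {A}; cost 0
[col 4] DHKN: children DHN:{A}, K:{G} ∪→ {A,G}; cost 1
[col 5] DN: children D:{C}, N:{C} ∩→ {C}; cost 0
[col 5] DHN: children DN:{C}, H:{T} ∪→ {C,T}; cost 1
[col 5] DHKN: children DHN:{C,T}, K:{A} ∪→ {A,C,T}; cost 1
[col 6] DN: children D:{C}, N:{C} ∩→ {C}; cost 0
[col 6] DHN: children DN:{C}, H:{G} ∪→ {C,G}; cost 1
[col 6] DHKN: children DHN:{C,G}, K:{G} ∩→ {G}; cost 0
per-site changes: [2, 2, 2, 1, 1, 2, 1]; total = 11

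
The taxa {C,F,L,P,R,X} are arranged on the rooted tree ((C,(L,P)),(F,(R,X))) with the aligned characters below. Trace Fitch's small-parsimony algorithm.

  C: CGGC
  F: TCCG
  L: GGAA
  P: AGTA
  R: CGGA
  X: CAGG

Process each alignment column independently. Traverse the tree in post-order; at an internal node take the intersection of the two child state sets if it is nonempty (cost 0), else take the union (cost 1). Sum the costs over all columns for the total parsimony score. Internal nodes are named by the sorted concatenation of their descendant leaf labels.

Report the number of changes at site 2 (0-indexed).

LP@0: {G} ∪ {A} = {A,G} (union, +1)
CLP@0: {C} ∪ {A,G} = {A,C,G} (union, +1)
RX@0: {C} ∩ {C} = {C} (intersection, +0)
FRX@0: {T} ∪ {C} = {C,T} (union, +1)
CFLPRX@0: {A,C,G} ∩ {C,T} = {C} (intersection, +0)
LP@1: {G} ∩ {G} = {G} (intersection, +0)
CLP@1: {G} ∩ {G} = {G} (intersection, +0)
RX@1: {G} ∪ {A} = {A,G} (union, +1)
FRX@1: {C} ∪ {A,G} = {A,C,G} (union, +1)
CFLPRX@1: {G} ∩ {A,C,G} = {G} (intersection, +0)
LP@2: {A} ∪ {T} = {A,T} (union, +1)
CLP@2: {G} ∪ {A,T} = {A,G,T} (union, +1)
RX@2: {G} ∩ {G} = {G} (intersection, +0)
FRX@2: {C} ∪ {G} = {C,G} (union, +1)
CFLPRX@2: {A,G,T} ∩ {C,G} = {G} (intersection, +0)
LP@3: {A} ∩ {A} = {A} (intersection, +0)
CLP@3: {C} ∪ {A} = {A,C} (union, +1)
RX@3: {A} ∪ {G} = {A,G} (union, +1)
FRX@3: {G} ∩ {A,G} = {G} (intersection, +0)
CFLPRX@3: {A,C} ∪ {G} = {A,C,G} (union, +1)
per-site changes: [3, 2, 3, 3]; total = 11

3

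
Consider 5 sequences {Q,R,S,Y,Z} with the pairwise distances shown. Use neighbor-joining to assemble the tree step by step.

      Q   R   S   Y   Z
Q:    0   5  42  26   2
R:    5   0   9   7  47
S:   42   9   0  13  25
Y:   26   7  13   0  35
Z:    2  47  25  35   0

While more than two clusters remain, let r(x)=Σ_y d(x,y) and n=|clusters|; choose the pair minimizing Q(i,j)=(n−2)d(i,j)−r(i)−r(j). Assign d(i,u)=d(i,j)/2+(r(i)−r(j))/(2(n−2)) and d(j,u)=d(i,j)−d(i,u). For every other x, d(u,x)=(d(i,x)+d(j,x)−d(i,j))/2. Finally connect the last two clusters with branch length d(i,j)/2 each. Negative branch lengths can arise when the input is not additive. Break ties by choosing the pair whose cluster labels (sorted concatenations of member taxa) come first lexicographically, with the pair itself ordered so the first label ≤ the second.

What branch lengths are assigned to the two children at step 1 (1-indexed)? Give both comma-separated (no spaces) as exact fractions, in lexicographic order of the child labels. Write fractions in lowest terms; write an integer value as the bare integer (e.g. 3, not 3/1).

1. join Q+Z (d=2, Q=-178) ⇒ QZ; edges |Q|=-14/3, |Z|=20/3
  updated: d(QZ,R)=25, d(QZ,S)=65/2, d(QZ,Y)=59/2
2. join QZ+R (d=25, Q=-78) ⇒ QRZ; edges |QZ|=24, |R|=1
  updated: d(QRZ,S)=33/4, d(QRZ,Y)=23/4
3. join QRZ+S (d=33/4, Q=-27) ⇒ QRSZ; edges |QRZ|=1/2, |S|=31/4
  updated: d(QRSZ,Y)=21/4
4. join QRSZ+Y (d=21/4) ⇒ QRSYZ; edges |QRSZ|=21/8, |Y|=21/8
final tree: ((((Q:-14/3,Z:20/3):24,R:1):1/2,S:31/4):21/8,Y:21/8)
total length: 81/2

-14/3,20/3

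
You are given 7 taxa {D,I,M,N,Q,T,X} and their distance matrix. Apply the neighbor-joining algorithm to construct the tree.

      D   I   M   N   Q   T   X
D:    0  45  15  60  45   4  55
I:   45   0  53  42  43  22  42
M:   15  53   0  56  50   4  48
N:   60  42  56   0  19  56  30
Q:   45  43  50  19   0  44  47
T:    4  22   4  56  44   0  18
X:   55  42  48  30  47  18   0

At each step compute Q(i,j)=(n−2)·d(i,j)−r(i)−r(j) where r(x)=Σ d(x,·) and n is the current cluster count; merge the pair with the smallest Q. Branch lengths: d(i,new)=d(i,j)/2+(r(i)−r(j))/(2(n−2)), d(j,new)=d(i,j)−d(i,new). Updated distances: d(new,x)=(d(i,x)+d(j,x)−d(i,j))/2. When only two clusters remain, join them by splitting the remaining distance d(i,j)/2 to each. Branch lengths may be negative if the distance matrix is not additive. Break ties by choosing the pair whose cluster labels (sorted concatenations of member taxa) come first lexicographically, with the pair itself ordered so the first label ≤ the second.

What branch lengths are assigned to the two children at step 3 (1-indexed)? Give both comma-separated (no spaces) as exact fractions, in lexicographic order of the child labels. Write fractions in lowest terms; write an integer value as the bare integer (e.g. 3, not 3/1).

1. join N+Q (d=19, Q=-416) ⇒ NQ; edges |N|=11, |Q|=8
  updated: d(D,NQ)=43, d(I,NQ)=33, d(M,NQ)=87/2, d(NQ,T)=81/2, d(NQ,X)=29
2. join D+M (d=15, Q=-531/2) ⇒ DM; edges |D|=117/16, |M|=123/16
  updated: d(DM,I)=83/2, d(DM,NQ)=143/4, d(DM,T)=-7/2, d(DM,X)=44
3. join DM+T (d=-7/2, Q=-821/4) ⇒ DMT; edges |DM|=121/24, |T|=-205/24
  updated: d(DMT,I)=67/2, d(DMT,NQ)=319/8, d(DMT,X)=131/4
4. join DMT+I (d=67/2, Q=-1181/8) ⇒ DIMT; edges |DMT|=517/32, |I|=555/32
  updated: d(DIMT,NQ)=315/16, d(DIMT,X)=165/8
5. join DIMT+NQ (d=315/16, Q=-1109/16) ⇒ DIMNQT; edges |DIMT|=181/32, |NQ|=449/32
  updated: d(DIMNQT,X)=479/32
6. join DIMNQT+X (d=479/32) ⇒ DIMNQTX; edges |DIMNQT|=479/64, |X|=479/64
final tree: (((((D:117/16,M:123/16):121/24,T:-205/24):517/32,I:555/32):181/32,(N:11,Q:8):449/32):479/64,X:479/64)
total length: 3157/32

121/24,-205/24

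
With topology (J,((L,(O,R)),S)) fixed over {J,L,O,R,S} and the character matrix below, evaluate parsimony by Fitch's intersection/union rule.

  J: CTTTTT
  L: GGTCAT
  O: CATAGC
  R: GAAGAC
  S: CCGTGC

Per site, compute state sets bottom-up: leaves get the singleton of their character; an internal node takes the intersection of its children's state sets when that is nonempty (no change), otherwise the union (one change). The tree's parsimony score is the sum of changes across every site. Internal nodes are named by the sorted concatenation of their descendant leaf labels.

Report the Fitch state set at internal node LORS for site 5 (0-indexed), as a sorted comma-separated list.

C

[col 0] OR: children O:{C}, R:{G} ∪→ {C,G}; cost 1
[col 0] LOR: children L:{G}, OR:{C,G} ∩→ {G}; cost 0
[col 0] LORS: children LOR:{G}, S:{C} ∪→ {C,G}; cost 1
[col 0] JLORS: children J:{C}, LORS:{C,G} ∩→ {C}; cost 0
[col 1] OR: children O:{A}, R:{A} ∩→ {A}; cost 0
[col 1] LOR: children L:{G}, OR:{A} ∪→ {A,G}; cost 1
[col 1] LORS: children LOR:{A,G}, S:{C} ∪→ {A,C,G}; cost 1
[col 1] JLORS: children J:{T}, LORS:{A,C,G} ∪→ {A,C,G,T}; cost 1
[col 2] OR: children O:{T}, R:{A} ∪→ {A,T}; cost 1
[col 2] LOR: children L:{T}, OR:{A,T} ∩→ {T}; cost 0
[col 2] LORS: children LOR:{T}, S:{G} ∪→ {G,T}; cost 1
[col 2] JLORS: children J:{T}, LORS:{G,T} ∩→ {T}; cost 0
[col 3] OR: children O:{A}, R:{G} ∪→ {A,G}; cost 1
[col 3] LOR: children L:{C}, OR:{A,G} ∪→ {A,C,G}; cost 1
[col 3] LORS: children LOR:{A,C,G}, S:{T} ∪→ {A,C,G,T}; cost 1
[col 3] JLORS: children J:{T}, LORS:{A,C,G,T} ∩→ {T}; cost 0
[col 4] OR: children O:{G}, R:{A} ∪→ {A,G}; cost 1
[col 4] LOR: children L:{A}, OR:{A,G} ∩→ {A}; cost 0
[col 4] LORS: children LOR:{A}, S:{G} ∪→ {A,G}; cost 1
[col 4] JLORS: children J:{T}, LORS:{A,G} ∪→ {A,G,T}; cost 1
[col 5] OR: children O:{C}, R:{C} ∩→ {C}; cost 0
[col 5] LOR: children L:{T}, OR:{C} ∪→ {C,T}; cost 1
[col 5] LORS: children LOR:{C,T}, S:{C} ∩→ {C}; cost 0
[col 5] JLORS: children J:{T}, LORS:{C} ∪→ {C,T}; cost 1
per-site changes: [2, 3, 2, 3, 3, 2]; total = 15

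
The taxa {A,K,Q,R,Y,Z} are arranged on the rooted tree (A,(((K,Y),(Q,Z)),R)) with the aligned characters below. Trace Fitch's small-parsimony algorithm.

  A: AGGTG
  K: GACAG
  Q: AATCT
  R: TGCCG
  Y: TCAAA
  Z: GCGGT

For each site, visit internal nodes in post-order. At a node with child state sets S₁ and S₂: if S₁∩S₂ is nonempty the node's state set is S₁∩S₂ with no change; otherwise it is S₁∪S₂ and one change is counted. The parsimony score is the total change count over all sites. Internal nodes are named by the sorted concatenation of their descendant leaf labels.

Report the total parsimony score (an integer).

site 0, node KY: K={G} ∪ Y={T} → {G,T} (+1)
site 0, node QZ: Q={A} ∪ Z={G} → {A,G} (+1)
site 0, node KQYZ: KY={G,T} ∩ QZ={A,G} → {G} (+0)
site 0, node KQRYZ: KQYZ={G} ∪ R={T} → {G,T} (+1)
site 0, node AKQRYZ: A={A} ∪ KQRYZ={G,T} → {A,G,T} (+1)
site 1, node KY: K={A} ∪ Y={C} → {A,C} (+1)
site 1, node QZ: Q={A} ∪ Z={C} → {A,C} (+1)
site 1, node KQYZ: KY={A,C} ∩ QZ={A,C} → {A,C} (+0)
site 1, node KQRYZ: KQYZ={A,C} ∪ R={G} → {A,C,G} (+1)
site 1, node AKQRYZ: A={G} ∩ KQRYZ={A,C,G} → {G} (+0)
site 2, node KY: K={C} ∪ Y={A} → {A,C} (+1)
site 2, node QZ: Q={T} ∪ Z={G} → {G,T} (+1)
site 2, node KQYZ: KY={A,C} ∪ QZ={G,T} → {A,C,G,T} (+1)
site 2, node KQRYZ: KQYZ={A,C,G,T} ∩ R={C} → {C} (+0)
site 2, node AKQRYZ: A={G} ∪ KQRYZ={C} → {C,G} (+1)
site 3, node KY: K={A} ∩ Y={A} → {A} (+0)
site 3, node QZ: Q={C} ∪ Z={G} → {C,G} (+1)
site 3, node KQYZ: KY={A} ∪ QZ={C,G} → {A,C,G} (+1)
site 3, node KQRYZ: KQYZ={A,C,G} ∩ R={C} → {C} (+0)
site 3, node AKQRYZ: A={T} ∪ KQRYZ={C} → {C,T} (+1)
site 4, node KY: K={G} ∪ Y={A} → {A,G} (+1)
site 4, node QZ: Q={T} ∩ Z={T} → {T} (+0)
site 4, node KQYZ: KY={A,G} ∪ QZ={T} → {A,G,T} (+1)
site 4, node KQRYZ: KQYZ={A,G,T} ∩ R={G} → {G} (+0)
site 4, node AKQRYZ: A={G} ∩ KQRYZ={G} → {G} (+0)
per-site changes: [4, 3, 4, 3, 2]; total = 16

16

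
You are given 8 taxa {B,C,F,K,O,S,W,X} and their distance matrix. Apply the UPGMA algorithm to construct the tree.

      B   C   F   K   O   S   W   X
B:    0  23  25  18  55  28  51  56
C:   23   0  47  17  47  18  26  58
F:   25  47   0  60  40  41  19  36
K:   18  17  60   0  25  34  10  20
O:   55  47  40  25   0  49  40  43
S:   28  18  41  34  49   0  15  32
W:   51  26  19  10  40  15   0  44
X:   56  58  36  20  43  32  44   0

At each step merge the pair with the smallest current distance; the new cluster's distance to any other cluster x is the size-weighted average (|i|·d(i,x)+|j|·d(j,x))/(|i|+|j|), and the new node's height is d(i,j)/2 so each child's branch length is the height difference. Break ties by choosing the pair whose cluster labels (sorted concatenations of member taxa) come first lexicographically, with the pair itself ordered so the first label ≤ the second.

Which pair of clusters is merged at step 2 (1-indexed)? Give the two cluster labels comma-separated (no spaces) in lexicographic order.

1. join K+W (d=10) ⇒ KW; edges |K|=5, |W|=5
  updated: d(B,KW)=69/2, d(C,KW)=43/2, d(F,KW)=79/2, d(KW,O)=65/2, d(KW,S)=49/2, d(KW,X)=32
2. join C+S (d=18) ⇒ CS; edges |C|=9, |S|=9
  updated: d(B,CS)=51/2, d(CS,F)=44, d(CS,KW)=23, d(CS,O)=48, d(CS,X)=45
3. join CS+KW (d=23) ⇒ CKSW; edges |CS|=5/2, |KW|=13/2
  updated: d(B,CKSW)=30, d(CKSW,F)=167/4, d(CKSW,O)=161/4, d(CKSW,X)=77/2
4. join B+F (d=25) ⇒ BF; edges |B|=25/2, |F|=25/2
  updated: d(BF,CKSW)=287/8, d(BF,O)=95/2, d(BF,X)=46
5. join BF+CKSW (d=287/8) ⇒ BCFKSW; edges |BF|=87/16, |CKSW|=103/16
  updated: d(BCFKSW,O)=128/3, d(BCFKSW,X)=41
6. join BCFKSW+X (d=41) ⇒ BCFKSWX; edges |BCFKSW|=41/16, |X|=41/2
  updated: d(BCFKSWX,O)=299/7
7. join BCFKSWX+O (d=299/7) ⇒ BCFKOSWX; edges |BCFKSWX|=6/7, |O|=299/14
final tree: ((((B:25/2,F:25/2):87/16,((C:9,S:9):5/2,(K:5,W:5):13/2):103/16):41/16,X:41/2):6/7,O:299/14)
total length: 13345/112

C,S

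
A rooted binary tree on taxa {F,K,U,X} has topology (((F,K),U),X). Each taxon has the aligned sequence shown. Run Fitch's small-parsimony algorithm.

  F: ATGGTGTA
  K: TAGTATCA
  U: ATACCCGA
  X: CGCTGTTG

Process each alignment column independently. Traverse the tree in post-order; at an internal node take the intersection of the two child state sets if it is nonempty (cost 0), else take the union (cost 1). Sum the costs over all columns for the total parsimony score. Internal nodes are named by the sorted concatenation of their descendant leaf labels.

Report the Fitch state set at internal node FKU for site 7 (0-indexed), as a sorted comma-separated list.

A

site 0, node FK: F={A} ∪ K={T} → {A,T} (+1)
site 0, node FKU: FK={A,T} ∩ U={A} → {A} (+0)
site 0, node FKUX: FKU={A} ∪ X={C} → {A,C} (+1)
site 1, node FK: F={T} ∪ K={A} → {A,T} (+1)
site 1, node FKU: FK={A,T} ∩ U={T} → {T} (+0)
site 1, node FKUX: FKU={T} ∪ X={G} → {G,T} (+1)
site 2, node FK: F={G} ∩ K={G} → {G} (+0)
site 2, node FKU: FK={G} ∪ U={A} → {A,G} (+1)
site 2, node FKUX: FKU={A,G} ∪ X={C} → {A,C,G} (+1)
site 3, node FK: F={G} ∪ K={T} → {G,T} (+1)
site 3, node FKU: FK={G,T} ∪ U={C} → {C,G,T} (+1)
site 3, node FKUX: FKU={C,G,T} ∩ X={T} → {T} (+0)
site 4, node FK: F={T} ∪ K={A} → {A,T} (+1)
site 4, node FKU: FK={A,T} ∪ U={C} → {A,C,T} (+1)
site 4, node FKUX: FKU={A,C,T} ∪ X={G} → {A,C,G,T} (+1)
site 5, node FK: F={G} ∪ K={T} → {G,T} (+1)
site 5, node FKU: FK={G,T} ∪ U={C} → {C,G,T} (+1)
site 5, node FKUX: FKU={C,G,T} ∩ X={T} → {T} (+0)
site 6, node FK: F={T} ∪ K={C} → {C,T} (+1)
site 6, node FKU: FK={C,T} ∪ U={G} → {C,G,T} (+1)
site 6, node FKUX: FKU={C,G,T} ∩ X={T} → {T} (+0)
site 7, node FK: F={A} ∩ K={A} → {A} (+0)
site 7, node FKU: FK={A} ∩ U={A} → {A} (+0)
site 7, node FKUX: FKU={A} ∪ X={G} → {A,G} (+1)
per-site changes: [2, 2, 2, 2, 3, 2, 2, 1]; total = 16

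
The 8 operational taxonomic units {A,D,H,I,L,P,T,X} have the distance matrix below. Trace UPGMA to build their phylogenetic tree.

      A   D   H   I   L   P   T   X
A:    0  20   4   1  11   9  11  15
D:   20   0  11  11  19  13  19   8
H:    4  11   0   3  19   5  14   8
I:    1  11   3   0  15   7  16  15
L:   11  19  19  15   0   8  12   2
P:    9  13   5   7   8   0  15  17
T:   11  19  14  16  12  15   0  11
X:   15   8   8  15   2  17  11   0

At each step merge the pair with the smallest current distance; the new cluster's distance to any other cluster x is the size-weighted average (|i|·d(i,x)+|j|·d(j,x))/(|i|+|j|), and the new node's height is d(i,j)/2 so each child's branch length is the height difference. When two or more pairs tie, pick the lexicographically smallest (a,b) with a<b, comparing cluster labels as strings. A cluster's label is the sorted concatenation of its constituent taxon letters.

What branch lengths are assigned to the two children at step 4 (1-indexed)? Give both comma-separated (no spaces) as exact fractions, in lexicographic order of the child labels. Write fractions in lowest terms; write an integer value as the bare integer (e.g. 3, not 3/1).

iteration 1: select A,I (d=1); attach at lengths (1/2, 1/2); label the merged cluster AI
  updated: d(AI,D)=31/2, d(AI,H)=7/2, d(AI,L)=13, d(AI,P)=8, d(AI,T)=27/2, d(AI,X)=15
iteration 2: select L,X (d=2); attach at lengths (1, 1); label the merged cluster LX
  updated: d(AI,LX)=14, d(D,LX)=27/2, d(H,LX)=27/2, d(LX,P)=25/2, d(LX,T)=23/2
iteration 3: select AI,H (d=7/2); attach at lengths (5/4, 7/4); label the merged cluster AHI
  updated: d(AHI,D)=14, d(AHI,LX)=83/6, d(AHI,P)=7, d(AHI,T)=41/3
iteration 4: select AHI,P (d=7); attach at lengths (7/4, 7/2); label the merged cluster AHIP
  updated: d(AHIP,D)=55/4, d(AHIP,LX)=27/2, d(AHIP,T)=14
iteration 5: select LX,T (d=23/2); attach at lengths (19/4, 23/4); label the merged cluster LTX
  updated: d(AHIP,LTX)=41/3, d(D,LTX)=46/3
iteration 6: select AHIP,LTX (d=41/3); attach at lengths (10/3, 13/12); label the merged cluster AHILPTX
  updated: d(AHILPTX,D)=101/7
iteration 7: select AHILPTX,D (d=101/7); attach at lengths (8/21, 101/14); label the merged cluster ADHILPTX
final tree: (((((A:1/2,I:1/2):5/4,H:7/4):7/4,P:7/2):10/3,((L:1,X:1):19/4,T:23/4):13/12):8/21,D:101/14)
total length: 709/21

7/4,7/2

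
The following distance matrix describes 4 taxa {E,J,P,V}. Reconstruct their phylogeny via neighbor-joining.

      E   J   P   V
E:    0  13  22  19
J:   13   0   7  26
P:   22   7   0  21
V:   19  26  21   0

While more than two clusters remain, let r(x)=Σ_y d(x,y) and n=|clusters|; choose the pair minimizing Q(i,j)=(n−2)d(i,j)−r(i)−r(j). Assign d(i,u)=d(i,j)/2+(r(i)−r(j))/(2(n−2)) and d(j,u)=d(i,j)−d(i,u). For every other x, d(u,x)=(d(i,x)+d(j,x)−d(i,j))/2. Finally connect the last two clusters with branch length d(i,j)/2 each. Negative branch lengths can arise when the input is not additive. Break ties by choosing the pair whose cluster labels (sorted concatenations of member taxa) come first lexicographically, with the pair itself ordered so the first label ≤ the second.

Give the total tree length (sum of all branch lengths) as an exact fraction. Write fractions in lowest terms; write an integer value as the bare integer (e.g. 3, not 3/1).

1. join E+V (d=19, Q=-82) ⇒ EV; edges |E|=13/2, |V|=25/2
  updated: d(EV,J)=10, d(EV,P)=12
2. join EV+J (d=10, Q=-29) ⇒ EJV; edges |EV|=15/2, |J|=5/2
  updated: d(EJV,P)=9/2
3. join EJV+P (d=9/2) ⇒ EJPV; edges |EJV|=9/4, |P|=9/4
final tree: (((E:13/2,V:25/2):15/2,J:5/2):9/4,P:9/4)
total length: 67/2

67/2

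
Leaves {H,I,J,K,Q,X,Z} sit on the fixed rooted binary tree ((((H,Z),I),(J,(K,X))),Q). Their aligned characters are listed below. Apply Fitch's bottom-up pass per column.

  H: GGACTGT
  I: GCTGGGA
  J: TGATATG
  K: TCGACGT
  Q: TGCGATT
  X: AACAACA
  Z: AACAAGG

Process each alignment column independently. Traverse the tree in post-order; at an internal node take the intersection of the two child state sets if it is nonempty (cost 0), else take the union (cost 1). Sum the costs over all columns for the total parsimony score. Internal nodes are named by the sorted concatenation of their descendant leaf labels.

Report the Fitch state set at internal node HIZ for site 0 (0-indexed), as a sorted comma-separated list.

[col 0] HZ: children H:{G}, Z:{A} ∪→ {A,G}; cost 1
[col 0] HIZ: children HZ:{A,G}, I:{G} ∩→ {G}; cost 0
[col 0] KX: children K:{T}, X:{A} ∪→ {A,T}; cost 1
[col 0] JKX: children J:{T}, KX:{A,T} ∩→ {T}; cost 0
[col 0] HIJKXZ: children HIZ:{G}, JKX:{T} ∪→ {G,T}; cost 1
[col 0] HIJKQXZ: children HIJKXZ:{G,T}, Q:{T} ∩→ {T}; cost 0
[col 1] HZ: children H:{G}, Z:{A} ∪→ {A,G}; cost 1
[col 1] HIZ: children HZ:{A,G}, I:{C} ∪→ {A,C,G}; cost 1
[col 1] KX: children K:{C}, X:{A} ∪→ {A,C}; cost 1
[col 1] JKX: children J:{G}, KX:{A,C} ∪→ {A,C,G}; cost 1
[col 1] HIJKXZ: children HIZ:{A,C,G}, JKX:{A,C,G} ∩→ {A,C,G}; cost 0
[col 1] HIJKQXZ: children HIJKXZ:{A,C,G}, Q:{G} ∩→ {G}; cost 0
[col 2] HZ: children H:{A}, Z:{C} ∪→ {A,C}; cost 1
[col 2] HIZ: children HZ:{A,C}, I:{T} ∪→ {A,C,T}; cost 1
[col 2] KX: children K:{G}, X:{C} ∪→ {C,G}; cost 1
[col 2] JKX: children J:{A}, KX:{C,G} ∪→ {A,C,G}; cost 1
[col 2] HIJKXZ: children HIZ:{A,C,T}, JKX:{A,C,G} ∩→ {A,C}; cost 0
[col 2] HIJKQXZ: children HIJKXZ:{A,C}, Q:{C} ∩→ {C}; cost 0
[col 3] HZ: children H:{C}, Z:{A} ∪→ {A,C}; cost 1
[col 3] HIZ: children HZ:{A,C}, I:{G} ∪→ {A,C,G}; cost 1
[col 3] KX: children K:{A}, X:{A} ∩→ {A}; cost 0
[col 3] JKX: children J:{T}, KX:{A} ∪→ {A,T}; cost 1
[col 3] HIJKXZ: children HIZ:{A,C,G}, JKX:{A,T} ∩→ {A}; cost 0
[col 3] HIJKQXZ: children HIJKXZ:{A}, Q:{G} ∪→ {A,G}; cost 1
[col 4] HZ: children H:{T}, Z:{A} ∪→ {A,T}; cost 1
[col 4] HIZ: children HZ:{A,T}, I:{G} ∪→ {A,G,T}; cost 1
[col 4] KX: children K:{C}, X:{A} ∪→ {A,C}; cost 1
[col 4] JKX: children J:{A}, KX:{A,C} ∩→ {A}; cost 0
[col 4] HIJKXZ: children HIZ:{A,G,T}, JKX:{A} ∩→ {A}; cost 0
[col 4] HIJKQXZ: children HIJKXZ:{A}, Q:{A} ∩→ {A}; cost 0
[col 5] HZ: children H:{G}, Z:{G} ∩→ {G}; cost 0
[col 5] HIZ: children HZ:{G}, I:{G} ∩→ {G}; cost 0
[col 5] KX: children K:{G}, X:{C} ∪→ {C,G}; cost 1
[col 5] JKX: children J:{T}, KX:{C,G} ∪→ {C,G,T}; cost 1
[col 5] HIJKXZ: children HIZ:{G}, JKX:{C,G,T} ∩→ {G}; cost 0
[col 5] HIJKQXZ: children HIJKXZ:{G}, Q:{T} ∪→ {G,T}; cost 1
[col 6] HZ: children H:{T}, Z:{G} ∪→ {G,T}; cost 1
[col 6] HIZ: children HZ:{G,T}, I:{A} ∪→ {A,G,T}; cost 1
[col 6] KX: children K:{T}, X:{A} ∪→ {A,T}; cost 1
[col 6] JKX: children J:{G}, KX:{A,T} ∪→ {A,G,T}; cost 1
[col 6] HIJKXZ: children HIZ:{A,G,T}, JKX:{A,G,T} ∩→ {A,G,T}; cost 0
[col 6] HIJKQXZ: children HIJKXZ:{A,G,T}, Q:{T} ∩→ {T}; cost 0
per-site changes: [3, 4, 4, 4, 3, 3, 4]; total = 25

G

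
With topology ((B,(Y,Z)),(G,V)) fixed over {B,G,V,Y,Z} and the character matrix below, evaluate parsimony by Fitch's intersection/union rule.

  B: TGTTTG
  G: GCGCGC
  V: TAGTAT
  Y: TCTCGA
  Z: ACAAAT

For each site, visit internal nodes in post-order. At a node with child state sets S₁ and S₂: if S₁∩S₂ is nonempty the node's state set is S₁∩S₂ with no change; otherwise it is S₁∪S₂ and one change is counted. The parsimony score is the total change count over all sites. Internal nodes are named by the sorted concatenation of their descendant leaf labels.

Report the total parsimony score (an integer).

15

site 0, node YZ: Y={T} ∪ Z={A} → {A,T} (+1)
site 0, node BYZ: B={T} ∩ YZ={A,T} → {T} (+0)
site 0, node GV: G={G} ∪ V={T} → {G,T} (+1)
site 0, node BGVYZ: BYZ={T} ∩ GV={G,T} → {T} (+0)
site 1, node YZ: Y={C} ∩ Z={C} → {C} (+0)
site 1, node BYZ: B={G} ∪ YZ={C} → {C,G} (+1)
site 1, node GV: G={C} ∪ V={A} → {A,C} (+1)
site 1, node BGVYZ: BYZ={C,G} ∩ GV={A,C} → {C} (+0)
site 2, node YZ: Y={T} ∪ Z={A} → {A,T} (+1)
site 2, node BYZ: B={T} ∩ YZ={A,T} → {T} (+0)
site 2, node GV: G={G} ∩ V={G} → {G} (+0)
site 2, node BGVYZ: BYZ={T} ∪ GV={G} → {G,T} (+1)
site 3, node YZ: Y={C} ∪ Z={A} → {A,C} (+1)
site 3, node BYZ: B={T} ∪ YZ={A,C} → {A,C,T} (+1)
site 3, node GV: G={C} ∪ V={T} → {C,T} (+1)
site 3, node BGVYZ: BYZ={A,C,T} ∩ GV={C,T} → {C,T} (+0)
site 4, node YZ: Y={G} ∪ Z={A} → {A,G} (+1)
site 4, node BYZ: B={T} ∪ YZ={A,G} → {A,G,T} (+1)
site 4, node GV: G={G} ∪ V={A} → {A,G} (+1)
site 4, node BGVYZ: BYZ={A,G,T} ∩ GV={A,G} → {A,G} (+0)
site 5, node YZ: Y={A} ∪ Z={T} → {A,T} (+1)
site 5, node BYZ: B={G} ∪ YZ={A,T} → {A,G,T} (+1)
site 5, node GV: G={C} ∪ V={T} → {C,T} (+1)
site 5, node BGVYZ: BYZ={A,G,T} ∩ GV={C,T} → {T} (+0)
per-site changes: [2, 2, 2, 3, 3, 3]; total = 15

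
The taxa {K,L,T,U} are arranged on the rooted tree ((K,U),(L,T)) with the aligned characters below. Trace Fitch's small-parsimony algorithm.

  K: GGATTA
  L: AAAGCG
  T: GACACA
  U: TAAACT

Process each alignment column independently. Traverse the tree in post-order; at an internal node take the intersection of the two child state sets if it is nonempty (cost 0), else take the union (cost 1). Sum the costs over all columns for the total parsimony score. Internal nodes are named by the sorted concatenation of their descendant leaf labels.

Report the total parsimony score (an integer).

KU@0: {G} ∪ {T} = {G,T} (union, +1)
LT@0: {A} ∪ {G} = {A,G} (union, +1)
KLTU@0: {G,T} ∩ {A,G} = {G} (intersection, +0)
KU@1: {G} ∪ {A} = {A,G} (union, +1)
LT@1: {A} ∩ {A} = {A} (intersection, +0)
KLTU@1: {A,G} ∩ {A} = {A} (intersection, +0)
KU@2: {A} ∩ {A} = {A} (intersection, +0)
LT@2: {A} ∪ {C} = {A,C} (union, +1)
KLTU@2: {A} ∩ {A,C} = {A} (intersection, +0)
KU@3: {T} ∪ {A} = {A,T} (union, +1)
LT@3: {G} ∪ {A} = {A,G} (union, +1)
KLTU@3: {A,T} ∩ {A,G} = {A} (intersection, +0)
KU@4: {T} ∪ {C} = {C,T} (union, +1)
LT@4: {C} ∩ {C} = {C} (intersection, +0)
KLTU@4: {C,T} ∩ {C} = {C} (intersection, +0)
KU@5: {A} ∪ {T} = {A,T} (union, +1)
LT@5: {G} ∪ {A} = {A,G} (union, +1)
KLTU@5: {A,T} ∩ {A,G} = {A} (intersection, +0)
per-site changes: [2, 1, 1, 2, 1, 2]; total = 9

9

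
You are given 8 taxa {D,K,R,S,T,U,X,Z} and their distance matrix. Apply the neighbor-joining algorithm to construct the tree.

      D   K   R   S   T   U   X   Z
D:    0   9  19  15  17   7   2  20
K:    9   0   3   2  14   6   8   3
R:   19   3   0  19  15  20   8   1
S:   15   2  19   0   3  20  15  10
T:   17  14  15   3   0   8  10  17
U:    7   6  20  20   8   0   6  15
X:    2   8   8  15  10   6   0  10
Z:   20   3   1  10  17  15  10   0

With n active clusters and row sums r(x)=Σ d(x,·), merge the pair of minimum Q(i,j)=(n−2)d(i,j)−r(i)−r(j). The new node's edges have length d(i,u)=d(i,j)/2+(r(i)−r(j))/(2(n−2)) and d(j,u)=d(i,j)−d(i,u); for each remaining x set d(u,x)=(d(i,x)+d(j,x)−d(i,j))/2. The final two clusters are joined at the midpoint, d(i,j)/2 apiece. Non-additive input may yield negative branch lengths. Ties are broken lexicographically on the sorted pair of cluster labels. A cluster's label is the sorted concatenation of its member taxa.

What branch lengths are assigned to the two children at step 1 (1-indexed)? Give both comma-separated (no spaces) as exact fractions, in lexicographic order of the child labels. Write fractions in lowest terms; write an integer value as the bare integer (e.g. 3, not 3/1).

5/4,-1/4

step 1: merge (R,Z) at d=1, Q=-155; branch lengths R→5/4, Z→-1/4; new cluster RZ
  updated: d(D,RZ)=19, d(K,RZ)=5/2, d(RZ,S)=14, d(RZ,T)=31/2, d(RZ,U)=17, d(RZ,X)=17/2
step 2: merge (S,T) at d=3, Q=-243/2; branch lengths S→33/20, T→27/20; new cluster ST
  updated: d(D,ST)=29/2, d(K,ST)=13/2, d(RZ,ST)=53/4, d(ST,U)=25/2, d(ST,X)=11
step 3: merge (K,RZ) at d=5/2, Q=-329/4; branch lengths K→-73/32, RZ→153/32; new cluster KRZ
  updated: d(D,KRZ)=51/4, d(KRZ,ST)=69/8, d(KRZ,U)=41/4, d(KRZ,X)=7
step 4: merge (KRZ,ST) at d=69/8, Q=-475/8; branch lengths KRZ→143/48, ST→271/48; new cluster KRSTZ
  updated: d(D,KRSTZ)=149/16, d(KRSTZ,U)=113/16, d(KRSTZ,X)=75/16
step 5: merge (D,X) at d=2, Q=-27; branch lengths D→77/32, X→-13/32; new cluster DX
  updated: d(DX,KRSTZ)=6, d(DX,U)=11/2
step 6: merge (DX,KRSTZ) at d=6, Q=-297/16; branch lengths DX→71/32, KRSTZ→121/32; new cluster DKRSTXZ
  updated: d(DKRSTXZ,U)=105/32
step 7: merge (DKRSTXZ,U) at d=105/32; branch lengths DKRSTXZ→105/64, U→105/64; new cluster DKRSTUXZ
final tree: (((D:77/32,X:-13/32):71/32,((K:-73/32,(R:5/4,Z:-1/4):153/32):143/48,(S:33/20,T:27/20):271/48):121/32):105/64,U:105/64)
total length: 845/32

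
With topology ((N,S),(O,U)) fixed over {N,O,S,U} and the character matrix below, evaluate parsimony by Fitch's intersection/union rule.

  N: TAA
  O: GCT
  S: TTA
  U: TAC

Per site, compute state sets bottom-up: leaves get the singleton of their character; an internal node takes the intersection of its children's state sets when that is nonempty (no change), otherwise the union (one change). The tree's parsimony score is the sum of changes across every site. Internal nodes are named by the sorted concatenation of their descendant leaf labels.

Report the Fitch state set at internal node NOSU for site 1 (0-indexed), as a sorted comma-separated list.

A

NS@0: {T} ∩ {T} = {T} (intersection, +0)
OU@0: {G} ∪ {T} = {G,T} (union, +1)
NOSU@0: {T} ∩ {G,T} = {T} (intersection, +0)
NS@1: {A} ∪ {T} = {A,T} (union, +1)
OU@1: {C} ∪ {A} = {A,C} (union, +1)
NOSU@1: {A,T} ∩ {A,C} = {A} (intersection, +0)
NS@2: {A} ∩ {A} = {A} (intersection, +0)
OU@2: {T} ∪ {C} = {C,T} (union, +1)
NOSU@2: {A} ∪ {C,T} = {A,C,T} (union, +1)
per-site changes: [1, 2, 2]; total = 5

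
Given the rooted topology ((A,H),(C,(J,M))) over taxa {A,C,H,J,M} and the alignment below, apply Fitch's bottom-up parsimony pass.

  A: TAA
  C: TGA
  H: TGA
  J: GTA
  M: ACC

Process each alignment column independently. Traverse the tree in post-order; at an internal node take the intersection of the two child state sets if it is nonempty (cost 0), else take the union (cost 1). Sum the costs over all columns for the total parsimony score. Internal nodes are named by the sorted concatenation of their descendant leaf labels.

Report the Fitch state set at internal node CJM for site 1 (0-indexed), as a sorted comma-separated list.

C,G,T

[col 0] AH: children A:{T}, H:{T} ∩→ {T}; cost 0
[col 0] JM: children J:{G}, M:{A} ∪→ {A,G}; cost 1
[col 0] CJM: children C:{T}, JM:{A,G} ∪→ {A,G,T}; cost 1
[col 0] ACHJM: children AH:{T}, CJM:{A,G,T} ∩→ {T}; cost 0
[col 1] AH: children A:{A}, H:{G} ∪→ {A,G}; cost 1
[col 1] JM: children J:{T}, M:{C} ∪→ {C,T}; cost 1
[col 1] CJM: children C:{G}, JM:{C,T} ∪→ {C,G,T}; cost 1
[col 1] ACHJM: children AH:{A,G}, CJM:{C,G,T} ∩→ {G}; cost 0
[col 2] AH: children A:{A}, H:{A} ∩→ {A}; cost 0
[col 2] JM: children J:{A}, M:{C} ∪→ {A,C}; cost 1
[col 2] CJM: children C:{A}, JM:{A,C} ∩→ {A}; cost 0
[col 2] ACHJM: children AH:{A}, CJM:{A} ∩→ {A}; cost 0
per-site changes: [2, 3, 1]; total = 6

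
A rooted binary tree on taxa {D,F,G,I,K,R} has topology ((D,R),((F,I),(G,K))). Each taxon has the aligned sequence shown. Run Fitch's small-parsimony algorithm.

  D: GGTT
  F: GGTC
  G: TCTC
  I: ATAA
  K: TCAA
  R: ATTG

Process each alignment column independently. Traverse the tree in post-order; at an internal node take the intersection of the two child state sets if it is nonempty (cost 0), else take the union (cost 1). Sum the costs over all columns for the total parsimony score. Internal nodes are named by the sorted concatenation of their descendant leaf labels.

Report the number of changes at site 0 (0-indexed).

[col 0] DR: children D:{G}, R:{A} ∪→ {A,G}; cost 1
[col 0] FI: children F:{G}, I:{A} ∪→ {A,G}; cost 1
[col 0] GK: children G:{T}, K:{T} ∩→ {T}; cost 0
[col 0] FGIK: children FI:{A,G}, GK:{T} ∪→ {A,G,T}; cost 1
[col 0] DFGIKR: children DR:{A,G}, FGIK:{A,G,T} ∩→ {A,G}; cost 0
[col 1] DR: children D:{G}, R:{T} ∪→ {G,T}; cost 1
[col 1] FI: children F:{G}, I:{T} ∪→ {G,T}; cost 1
[col 1] GK: children G:{C}, K:{C} ∩→ {C}; cost 0
[col 1] FGIK: children FI:{G,T}, GK:{C} ∪→ {C,G,T}; cost 1
[col 1] DFGIKR: children DR:{G,T}, FGIK:{C,G,T} ∩→ {G,T}; cost 0
[col 2] DR: children D:{T}, R:{T} ∩→ {T}; cost 0
[col 2] FI: children F:{T}, I:{A} ∪→ {A,T}; cost 1
[col 2] GK: children G:{T}, K:{A} ∪→ {A,T}; cost 1
[col 2] FGIK: children FI:{A,T}, GK:{A,T} ∩→ {A,T}; cost 0
[col 2] DFGIKR: children DR:{T}, FGIK:{A,T} ∩→ {T}; cost 0
[col 3] DR: children D:{T}, R:{G} ∪→ {G,T}; cost 1
[col 3] FI: children F:{C}, I:{A} ∪→ {A,C}; cost 1
[col 3] GK: children G:{C}, K:{A} ∪→ {A,C}; cost 1
[col 3] FGIK: children FI:{A,C}, GK:{A,C} ∩→ {A,C}; cost 0
[col 3] DFGIKR: children DR:{G,T}, FGIK:{A,C} ∪→ {A,C,G,T}; cost 1
per-site changes: [3, 3, 2, 4]; total = 12

3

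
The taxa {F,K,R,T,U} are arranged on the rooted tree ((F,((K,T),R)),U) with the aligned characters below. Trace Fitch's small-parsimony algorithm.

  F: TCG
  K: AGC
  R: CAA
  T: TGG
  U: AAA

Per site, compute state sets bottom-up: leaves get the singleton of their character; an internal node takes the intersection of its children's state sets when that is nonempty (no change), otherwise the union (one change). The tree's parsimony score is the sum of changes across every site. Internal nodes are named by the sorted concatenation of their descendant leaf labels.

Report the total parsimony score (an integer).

site 0, node KT: K={A} ∪ T={T} → {A,T} (+1)
site 0, node KRT: KT={A,T} ∪ R={C} → {A,C,T} (+1)
site 0, node FKRT: F={T} ∩ KRT={A,C,T} → {T} (+0)
site 0, node FKRTU: FKRT={T} ∪ U={A} → {A,T} (+1)
site 1, node KT: K={G} ∩ T={G} → {G} (+0)
site 1, node KRT: KT={G} ∪ R={A} → {A,G} (+1)
site 1, node FKRT: F={C} ∪ KRT={A,G} → {A,C,G} (+1)
site 1, node FKRTU: FKRT={A,C,G} ∩ U={A} → {A} (+0)
site 2, node KT: K={C} ∪ T={G} → {C,G} (+1)
site 2, node KRT: KT={C,G} ∪ R={A} → {A,C,G} (+1)
site 2, node FKRT: F={G} ∩ KRT={A,C,G} → {G} (+0)
site 2, node FKRTU: FKRT={G} ∪ U={A} → {A,G} (+1)
per-site changes: [3, 2, 3]; total = 8

8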